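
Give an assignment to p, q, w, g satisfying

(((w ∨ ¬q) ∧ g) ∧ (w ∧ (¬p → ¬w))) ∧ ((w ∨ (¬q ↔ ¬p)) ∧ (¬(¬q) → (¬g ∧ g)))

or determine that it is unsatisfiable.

p=T, q=F, w=T, g=T

  ((w ∨ ¬q) ∧ g) ∧ (w ∧ (¬p → ¬w)) = True
    (w ∨ ¬q) ∧ g = True
      w ∨ ¬q = True
        ¬q = True
    w ∧ (¬p → ¬w) = True
      ¬p → ¬w = True
        ¬p = False
        ¬w = False
  (w ∨ (¬q ↔ ¬p)) ∧ (¬(¬q) → (¬g ∧ g)) = True
    w ∨ (¬q ↔ ¬p) = True
      ¬q ↔ ¬p = False
        ¬q = True
        ¬p = False
    ¬(¬q) → (¬g ∧ g) = True
      ¬(¬q) = False
        ¬q = True
      ¬g ∧ g = False
        ¬g = False
Both conjuncts True, so the formula holds.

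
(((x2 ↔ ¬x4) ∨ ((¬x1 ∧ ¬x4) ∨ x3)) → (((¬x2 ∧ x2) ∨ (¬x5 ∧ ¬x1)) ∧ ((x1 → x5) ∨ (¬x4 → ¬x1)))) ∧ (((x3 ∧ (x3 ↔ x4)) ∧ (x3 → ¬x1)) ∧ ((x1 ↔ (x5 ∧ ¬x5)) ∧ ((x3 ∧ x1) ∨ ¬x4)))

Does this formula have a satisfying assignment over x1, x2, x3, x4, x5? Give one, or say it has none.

The formula is unsatisfiable.

Case x3 = True: the formula simplifies to (((¬x2 ∧ x2) ∨ (¬x5 ∧ ¬x1)) ∧ ((x1 → x5) ∨ (¬x4 → ¬x1))) ∧ ((x4 ∧ ¬x1) ∧ ((x1 ↔ (x5 ∧ ¬x5)) ∧ (x1 ∨ ¬x4))).
  x1 = True: the conjunct ¬x1 is False.
  x1 = False: simplifies to ((¬x2 ∧ x2) ∨ ¬x5) ∧ (x4 ∧ (¬((x5 ∧ ¬x5)) ∧ ¬x4)).
    x4 = True: the conjunct ¬x4 is False.
    x4 = False: the conjunct x4 is False.
Case x3 = False: the conjunct x3 is False.
Both cases fail — unsatisfiable.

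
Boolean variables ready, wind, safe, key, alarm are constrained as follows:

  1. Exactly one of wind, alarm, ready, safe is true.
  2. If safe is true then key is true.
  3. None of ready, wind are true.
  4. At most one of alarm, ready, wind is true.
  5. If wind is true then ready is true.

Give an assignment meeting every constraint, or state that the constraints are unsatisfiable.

ready = False, wind = False, safe = False, key = True, alarm = True

  (1) {wind, alarm, ready, safe}: 1 true — exactly one ✓
  (2) safe=F ⇒ key: vacuous ✓
  (3) {ready, wind}: 0 true — none ✓
  (4) {alarm, ready, wind}: 1 true — at most one ✓
  (5) wind=F ⇒ ready: vacuous ✓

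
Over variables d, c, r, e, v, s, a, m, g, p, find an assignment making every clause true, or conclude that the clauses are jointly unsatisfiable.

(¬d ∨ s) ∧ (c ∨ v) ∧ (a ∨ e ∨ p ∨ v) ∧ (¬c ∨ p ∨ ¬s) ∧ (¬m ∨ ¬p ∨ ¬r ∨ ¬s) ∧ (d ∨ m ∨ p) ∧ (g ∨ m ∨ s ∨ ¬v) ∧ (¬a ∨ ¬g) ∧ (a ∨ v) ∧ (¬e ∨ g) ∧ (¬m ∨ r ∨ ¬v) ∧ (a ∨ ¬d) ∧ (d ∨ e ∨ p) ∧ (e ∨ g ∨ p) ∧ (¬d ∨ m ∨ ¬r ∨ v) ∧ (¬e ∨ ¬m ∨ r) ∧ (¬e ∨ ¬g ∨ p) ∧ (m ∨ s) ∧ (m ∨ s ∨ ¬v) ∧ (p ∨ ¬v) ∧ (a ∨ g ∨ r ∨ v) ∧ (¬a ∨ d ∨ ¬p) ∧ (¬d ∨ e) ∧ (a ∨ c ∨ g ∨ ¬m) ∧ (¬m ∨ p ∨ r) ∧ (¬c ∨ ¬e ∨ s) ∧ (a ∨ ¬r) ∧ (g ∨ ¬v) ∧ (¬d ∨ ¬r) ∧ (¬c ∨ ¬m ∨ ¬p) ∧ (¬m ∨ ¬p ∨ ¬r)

d: False, c: True, r: False, e: True, v: True, s: True, a: False, m: False, g: True, p: True

Try d = True:
  (¬d ∨ s) forces s = True.
  (a ∨ ¬d) forces a = True.
  (¬a ∨ ¬g) forces g = False.
  (¬e ∨ g) forces e = False.
  clause (¬d ∨ e) is falsified — backtrack.
So d = False.
Set c = True.
Set r = False.
Set e = True.
  then (¬e ∨ g) forces g = True.
  then (¬e ∨ ¬m ∨ r) forces m = False.
  then (¬e ∨ ¬g ∨ p) forces p = True.
  then (m ∨ s) forces s = True.
  then (¬a ∨ d ∨ ¬p) forces a = False.
  then (a ∨ v) forces v = True.
All clauses satisfied.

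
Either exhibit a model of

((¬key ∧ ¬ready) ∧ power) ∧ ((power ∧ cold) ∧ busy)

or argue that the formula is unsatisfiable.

busy=T; cold=T; power=T; key=F; ready=F

  (¬key ∧ ¬ready) ∧ power = True
    ¬key ∧ ¬ready = True
      ¬key = True
      ¬ready = True
  (power ∧ cold) ∧ busy = True
    power ∧ cold = True
Both conjuncts True, so the formula holds.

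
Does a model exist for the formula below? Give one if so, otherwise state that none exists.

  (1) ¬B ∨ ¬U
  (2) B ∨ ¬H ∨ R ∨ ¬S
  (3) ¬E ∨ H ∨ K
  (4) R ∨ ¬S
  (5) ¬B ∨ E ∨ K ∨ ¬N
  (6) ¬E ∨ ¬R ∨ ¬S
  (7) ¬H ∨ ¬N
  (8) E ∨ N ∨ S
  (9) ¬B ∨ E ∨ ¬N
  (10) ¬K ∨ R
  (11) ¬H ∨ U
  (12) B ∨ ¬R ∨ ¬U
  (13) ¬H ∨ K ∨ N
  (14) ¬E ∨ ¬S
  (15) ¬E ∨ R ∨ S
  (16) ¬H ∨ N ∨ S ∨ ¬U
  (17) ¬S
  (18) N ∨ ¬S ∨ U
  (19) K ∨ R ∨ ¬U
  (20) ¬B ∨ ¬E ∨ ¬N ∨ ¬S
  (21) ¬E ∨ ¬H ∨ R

Unit clause (¬S) forces S = False.
Set E = False.
  then (E ∨ N ∨ S) forces N = True.
  then (¬B ∨ E ∨ ¬N) forces B = False.
  then (¬H ∨ ¬N) forces H = False.
Set K = False.
Set R = False.
  then (K ∨ R ∨ ¬U) forces U = False.
All clauses satisfied.

E=F; B=F; H=F; S=F; K=F; R=F; U=F; N=T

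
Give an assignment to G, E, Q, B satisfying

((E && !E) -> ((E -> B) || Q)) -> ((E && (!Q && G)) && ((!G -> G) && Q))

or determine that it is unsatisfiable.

Case Q = True: the formula becomes ((E && !E) -> True) -> (False && (!G -> G)) = False.
Case Q = False: the formula simplifies to !(((E && !E) -> (E -> B))).
  E = True: this becomes !((False -> B)) = False.
  E = False: this becomes !((False -> True)) = False.
Both cases fail — unsatisfiable.

No satisfying assignment exists.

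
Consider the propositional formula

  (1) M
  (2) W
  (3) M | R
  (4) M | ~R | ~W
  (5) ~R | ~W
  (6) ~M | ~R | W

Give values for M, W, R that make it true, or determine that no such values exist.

M = True, W = True, R = False

Unit clause (M) forces M = True.
Unit clause (W) forces W = True.
In (~R | ~W) only ~R is left, so R = False.
Check each clause:
  (M): M holds.
  (W): W holds.
  (M | R): M holds.
  (M | ~R | ~W): M holds.
  (~R | ~W): ~R holds.
  (~M | ~R | W): ~R holds.
All clauses satisfied.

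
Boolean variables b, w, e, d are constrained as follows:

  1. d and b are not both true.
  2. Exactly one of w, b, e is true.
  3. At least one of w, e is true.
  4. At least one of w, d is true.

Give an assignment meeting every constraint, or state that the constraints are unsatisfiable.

b = False, w = True, e = False, d = True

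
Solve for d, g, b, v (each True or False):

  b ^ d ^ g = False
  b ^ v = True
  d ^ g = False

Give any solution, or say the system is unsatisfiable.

d = False; g = False; b = False; v = True

b ^ d ^ g = F ^ F ^ F = False ✓
b ^ v = F ^ T = True ✓
d ^ g = F ^ F = False ✓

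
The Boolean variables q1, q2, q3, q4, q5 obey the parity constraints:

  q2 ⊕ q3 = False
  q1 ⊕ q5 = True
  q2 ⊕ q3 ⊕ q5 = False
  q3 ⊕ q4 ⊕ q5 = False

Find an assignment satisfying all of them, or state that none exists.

q1: True; q2: True; q3: True; q4: True; q5: False

q2 ⊕ q3 = T ⊕ T = False ✓
q1 ⊕ q5 = T ⊕ F = True ✓
q2 ⊕ q3 ⊕ q5 = T ⊕ T ⊕ F = False ✓
q3 ⊕ q4 ⊕ q5 = T ⊕ T ⊕ F = False ✓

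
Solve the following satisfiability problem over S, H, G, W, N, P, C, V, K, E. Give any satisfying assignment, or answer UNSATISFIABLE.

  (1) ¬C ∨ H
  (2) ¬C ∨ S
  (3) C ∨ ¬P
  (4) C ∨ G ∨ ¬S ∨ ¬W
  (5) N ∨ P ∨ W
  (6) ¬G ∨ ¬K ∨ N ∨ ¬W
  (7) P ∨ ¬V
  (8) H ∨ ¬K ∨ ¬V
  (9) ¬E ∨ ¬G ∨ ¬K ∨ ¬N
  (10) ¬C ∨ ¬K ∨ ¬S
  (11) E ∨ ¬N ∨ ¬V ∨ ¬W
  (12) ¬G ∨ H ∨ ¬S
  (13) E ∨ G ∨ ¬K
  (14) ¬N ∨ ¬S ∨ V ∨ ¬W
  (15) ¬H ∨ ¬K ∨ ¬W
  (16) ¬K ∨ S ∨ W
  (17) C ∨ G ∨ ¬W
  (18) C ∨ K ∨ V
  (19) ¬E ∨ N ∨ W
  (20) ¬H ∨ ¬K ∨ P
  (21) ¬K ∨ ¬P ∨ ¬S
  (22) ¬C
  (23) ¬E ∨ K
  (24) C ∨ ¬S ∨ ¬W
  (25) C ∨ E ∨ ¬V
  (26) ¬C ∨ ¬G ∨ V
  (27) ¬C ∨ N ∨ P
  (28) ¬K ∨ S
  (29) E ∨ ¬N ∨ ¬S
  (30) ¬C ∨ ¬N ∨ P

Unit clause (¬C) forces C = False.
In (C ∨ ¬P) only ¬P is left, so P = False.
In (P ∨ ¬V) only ¬V is left, so V = False.
In (C ∨ K ∨ V) only K is left, so K = True.
In (¬H ∨ ¬K ∨ P) only ¬H is left, so H = False.
In (¬K ∨ S) only S is left, so S = True.
In (¬G ∨ H ∨ ¬S) only ¬G is left, so G = False.
In (E ∨ G ∨ ¬K) only E is left, so E = True.
In (C ∨ G ∨ ¬W) only ¬W is left, so W = False.
In (¬E ∨ N ∨ W) only N is left, so N = True.
All clauses satisfied.

S=T, H=F, G=F, W=F, N=T, P=F, C=F, V=F, K=T, E=T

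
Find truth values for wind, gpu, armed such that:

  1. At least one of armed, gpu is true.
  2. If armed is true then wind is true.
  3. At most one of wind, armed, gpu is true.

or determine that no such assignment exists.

wind = False; gpu = True; armed = False

  (1) {armed, gpu}: 1 true — at least one ✓
  (2) armed=F ⇒ wind: vacuous ✓
  (3) {wind, armed, gpu}: 1 true — at most one ✓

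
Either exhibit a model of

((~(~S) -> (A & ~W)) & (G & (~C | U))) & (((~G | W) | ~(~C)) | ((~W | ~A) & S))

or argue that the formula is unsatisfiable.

U=T, S=F, G=T, A=F, C=F, W=T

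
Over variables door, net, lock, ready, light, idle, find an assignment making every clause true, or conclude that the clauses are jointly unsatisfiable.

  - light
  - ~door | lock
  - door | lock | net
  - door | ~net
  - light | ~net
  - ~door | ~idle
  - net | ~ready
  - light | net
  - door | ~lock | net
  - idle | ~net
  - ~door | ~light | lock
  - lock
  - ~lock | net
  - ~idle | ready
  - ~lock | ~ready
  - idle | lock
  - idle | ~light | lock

Case lock = True:
  (light) forces light = True.
  (~lock | net) forces net = True.
  (door | ~net) forces door = True.
  (~door | ~idle) forces idle = False.
  Clause (idle | ~net) is falsified — contradiction.
Case lock = False:
  Clause (lock) is falsified — contradiction.
Both cases fail, so the formula is unsatisfiable.

Unsatisfiable — no assignment works.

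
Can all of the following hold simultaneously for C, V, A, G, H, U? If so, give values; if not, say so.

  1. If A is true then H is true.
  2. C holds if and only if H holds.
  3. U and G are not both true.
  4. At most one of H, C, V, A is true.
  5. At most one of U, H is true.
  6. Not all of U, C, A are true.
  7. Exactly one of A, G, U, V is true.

C: False; V: True; A: False; G: False; H: False; U: False

  (1) A=F ⇒ H: vacuous ✓
  (2) C=F, H=F — same ✓
  (3) U=F, G=F — not both ✓
  (4) {H, C, V, A}: 1 true — at most one ✓
  (5) {U, H}: 0 true — at most one ✓
  (6) {U, C, A}: 0/3 true — not all ✓
  (7) {A, G, U, V}: 1 true — exactly one ✓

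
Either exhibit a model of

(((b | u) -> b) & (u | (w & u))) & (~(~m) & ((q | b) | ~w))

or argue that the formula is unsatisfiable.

q=T, u=T, b=T, m=T, w=T

  ((b | u) -> b) & (u | (w & u)) = True
    (b | u) -> b = True
      b | u = True
    u | (w & u) = True
      w & u = True
  ~(~m) & ((q | b) | ~w) = True
    ~(~m) = True
      ~m = False
    (q | b) | ~w = True
      q | b = True
      ~w = False
Both conjuncts True, so the formula holds.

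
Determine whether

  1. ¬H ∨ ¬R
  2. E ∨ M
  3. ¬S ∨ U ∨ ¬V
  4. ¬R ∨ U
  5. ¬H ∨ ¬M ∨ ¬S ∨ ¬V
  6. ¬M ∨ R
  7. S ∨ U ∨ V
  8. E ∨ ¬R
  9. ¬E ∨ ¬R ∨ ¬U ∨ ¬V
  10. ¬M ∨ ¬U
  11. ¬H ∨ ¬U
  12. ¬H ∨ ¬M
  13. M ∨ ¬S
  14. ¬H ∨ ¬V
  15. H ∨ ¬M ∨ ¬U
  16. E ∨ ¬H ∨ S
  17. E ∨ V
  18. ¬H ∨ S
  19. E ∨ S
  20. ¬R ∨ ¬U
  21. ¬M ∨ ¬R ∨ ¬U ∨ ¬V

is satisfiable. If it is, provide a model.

Set R = False.
  then (¬M ∨ R) forces M = False.
  then (M ∨ ¬S) forces S = False.
  then (¬H ∨ S) forces H = False.
  then (E ∨ S) forces E = True.
Set V = True.
Set U = False.
All clauses satisfied.

R = False, H = False, M = False, V = True, E = True, U = False, S = False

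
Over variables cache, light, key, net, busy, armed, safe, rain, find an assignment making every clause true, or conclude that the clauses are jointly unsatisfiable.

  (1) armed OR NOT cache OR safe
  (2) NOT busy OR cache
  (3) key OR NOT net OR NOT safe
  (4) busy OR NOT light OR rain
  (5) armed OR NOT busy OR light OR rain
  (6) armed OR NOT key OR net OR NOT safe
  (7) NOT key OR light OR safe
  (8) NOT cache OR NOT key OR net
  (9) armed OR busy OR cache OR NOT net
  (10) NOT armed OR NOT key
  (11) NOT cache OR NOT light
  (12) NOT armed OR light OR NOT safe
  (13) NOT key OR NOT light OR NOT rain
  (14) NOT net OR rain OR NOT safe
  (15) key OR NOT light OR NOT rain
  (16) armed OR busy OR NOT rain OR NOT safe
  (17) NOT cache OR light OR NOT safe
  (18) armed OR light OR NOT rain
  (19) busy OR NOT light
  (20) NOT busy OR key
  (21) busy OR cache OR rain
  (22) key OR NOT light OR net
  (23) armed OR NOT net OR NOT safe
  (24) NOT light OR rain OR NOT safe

cache: True, light: False, key: False, net: True, busy: False, armed: True, safe: False, rain: True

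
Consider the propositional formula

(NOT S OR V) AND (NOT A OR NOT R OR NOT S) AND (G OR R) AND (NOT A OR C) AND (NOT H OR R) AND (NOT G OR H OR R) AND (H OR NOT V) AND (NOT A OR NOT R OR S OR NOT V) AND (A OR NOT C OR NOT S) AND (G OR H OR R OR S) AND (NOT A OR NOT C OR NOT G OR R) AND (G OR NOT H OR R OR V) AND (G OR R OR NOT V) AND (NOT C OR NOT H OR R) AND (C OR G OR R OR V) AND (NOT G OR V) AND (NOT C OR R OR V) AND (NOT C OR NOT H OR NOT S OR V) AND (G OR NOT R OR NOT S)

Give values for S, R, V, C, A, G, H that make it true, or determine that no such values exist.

Set S = True.
  then (NOT S OR V) forces V = True.
  then (H OR NOT V) forces H = True.
  then (NOT H OR R) forces R = True.
  then (G OR NOT R OR NOT S) forces G = True.
  then (NOT A OR NOT R OR NOT S) forces A = False.
  then (A OR NOT C OR NOT S) forces C = False.
All clauses satisfied.

S: True, R: True, V: True, C: False, A: False, G: True, H: True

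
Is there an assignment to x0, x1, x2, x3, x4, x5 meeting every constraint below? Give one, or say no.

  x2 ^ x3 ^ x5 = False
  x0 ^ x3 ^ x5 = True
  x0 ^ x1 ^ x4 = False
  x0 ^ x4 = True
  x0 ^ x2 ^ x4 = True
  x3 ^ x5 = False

x0 = True, x1 = True, x2 = False, x3 = False, x4 = False, x5 = False

x2 ^ x3 ^ x5 = F ^ F ^ F = False ✓
x0 ^ x3 ^ x5 = T ^ F ^ F = True ✓
x0 ^ x1 ^ x4 = T ^ T ^ F = False ✓
x0 ^ x4 = T ^ F = True ✓
x0 ^ x2 ^ x4 = T ^ F ^ F = True ✓
x3 ^ x5 = F ^ F = False ✓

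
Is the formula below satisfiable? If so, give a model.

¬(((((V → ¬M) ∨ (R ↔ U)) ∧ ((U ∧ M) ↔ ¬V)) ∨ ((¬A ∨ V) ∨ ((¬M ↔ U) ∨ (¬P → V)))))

A = True, U = False, M = False, V = False, R = True, P = False

  ¬(((((V → ¬M) ∨ (R ↔ U)) ∧ ((U ∧ M) ↔ ¬V)) ∨ ((¬A ∨ V) ∨ ((¬M ↔ U) ∨ (¬P → V))))) = True
    (((V → ¬M) ∨ (R ↔ U)) ∧ ((U ∧ M) ↔ ¬V)) ∨ ((¬A ∨ V) ∨ ((¬M ↔ U) ∨ (¬P → V))) = False
      ((V → ¬M) ∨ (R ↔ U)) ∧ ((U ∧ M) ↔ ¬V) = False
        (V → ¬M) ∨ (R ↔ U) = True
          V → ¬M = True
            ¬M = True
          R ↔ U = False
        (U ∧ M) ↔ ¬V = False
          U ∧ M = False
          ¬V = True
      (¬A ∨ V) ∨ ((¬M ↔ U) ∨ (¬P → V)) = False
        ¬A ∨ V = False
          ¬A = False
        (¬M ↔ U) ∨ (¬P → V) = False
          ¬M ↔ U = False
            ¬M = True
          ¬P → V = False
            ¬P = True
The formula evaluates to True.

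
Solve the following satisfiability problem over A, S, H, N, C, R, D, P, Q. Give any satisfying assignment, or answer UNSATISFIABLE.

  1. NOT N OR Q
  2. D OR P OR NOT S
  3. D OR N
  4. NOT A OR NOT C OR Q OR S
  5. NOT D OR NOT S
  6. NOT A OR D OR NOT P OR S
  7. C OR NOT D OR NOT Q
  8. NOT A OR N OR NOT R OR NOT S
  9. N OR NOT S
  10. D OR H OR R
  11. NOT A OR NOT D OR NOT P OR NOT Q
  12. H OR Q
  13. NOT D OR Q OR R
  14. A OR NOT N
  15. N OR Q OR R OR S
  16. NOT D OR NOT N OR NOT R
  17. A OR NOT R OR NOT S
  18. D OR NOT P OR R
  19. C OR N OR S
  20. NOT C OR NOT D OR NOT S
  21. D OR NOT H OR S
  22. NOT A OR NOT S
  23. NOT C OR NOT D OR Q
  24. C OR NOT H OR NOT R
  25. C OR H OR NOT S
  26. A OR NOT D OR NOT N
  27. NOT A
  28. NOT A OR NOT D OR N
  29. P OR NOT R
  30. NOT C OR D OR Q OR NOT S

A = False, S = False, H = False, N = False, C = True, R = True, D = True, P = True, Q = True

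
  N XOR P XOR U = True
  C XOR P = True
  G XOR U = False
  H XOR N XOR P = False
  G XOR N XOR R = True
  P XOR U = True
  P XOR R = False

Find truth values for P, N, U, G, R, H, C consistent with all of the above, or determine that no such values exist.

P = False, N = False, U = True, G = True, R = False, H = False, C = True

N XOR P XOR U = F XOR F XOR T = True ✓
C XOR P = T XOR F = True ✓
G XOR U = T XOR T = False ✓
H XOR N XOR P = F XOR F XOR F = False ✓
G XOR N XOR R = T XOR F XOR F = True ✓
P XOR U = F XOR T = True ✓
P XOR R = F XOR F = False ✓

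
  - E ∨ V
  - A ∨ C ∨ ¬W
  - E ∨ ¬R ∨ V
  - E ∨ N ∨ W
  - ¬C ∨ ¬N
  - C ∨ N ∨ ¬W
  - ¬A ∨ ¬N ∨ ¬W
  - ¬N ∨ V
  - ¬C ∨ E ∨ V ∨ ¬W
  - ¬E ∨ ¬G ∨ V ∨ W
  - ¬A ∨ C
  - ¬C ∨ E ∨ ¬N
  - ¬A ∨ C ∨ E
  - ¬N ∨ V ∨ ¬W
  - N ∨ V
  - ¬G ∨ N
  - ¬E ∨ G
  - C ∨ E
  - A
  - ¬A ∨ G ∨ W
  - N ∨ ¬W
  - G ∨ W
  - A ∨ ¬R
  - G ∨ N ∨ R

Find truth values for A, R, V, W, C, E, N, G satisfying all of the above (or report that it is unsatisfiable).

No satisfying assignment exists.

Case A = True:
  (¬A ∨ C) forces C = True.
  (¬C ∨ ¬N) forces N = False.
  (N ∨ V) forces V = True.
  (¬G ∨ N) forces G = False.
  (¬E ∨ G) forces E = False.
  (E ∨ N ∨ W) forces W = True.
  Clause (N ∨ ¬W) is falsified — contradiction.
Case A = False:
  Clause (A) is falsified — contradiction.
Both cases fail, so the formula is unsatisfiable.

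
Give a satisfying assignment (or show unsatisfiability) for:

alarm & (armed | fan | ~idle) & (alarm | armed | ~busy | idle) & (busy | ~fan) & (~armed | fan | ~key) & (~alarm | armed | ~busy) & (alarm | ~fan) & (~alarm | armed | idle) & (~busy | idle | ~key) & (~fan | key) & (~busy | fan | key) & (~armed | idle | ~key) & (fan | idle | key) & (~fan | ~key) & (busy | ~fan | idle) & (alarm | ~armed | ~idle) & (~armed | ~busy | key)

busy: False; alarm: True; fan: False; armed: True; idle: True; key: False

Unit clause (alarm) forces alarm = True.
Try busy = True:
  (~alarm | armed | ~busy) forces armed = True.
  (~armed | ~busy | key) forces key = True.
  (~armed | fan | ~key) forces fan = True.
  clause (~fan | ~key) is falsified — backtrack.
So busy = False.
  then (busy | ~fan) forces fan = False.
Try armed = False:
  (armed | fan | ~idle) forces idle = False.
  clause (~alarm | armed | idle) is falsified — backtrack.
So armed = True.
  then (~armed | fan | ~key) forces key = False.
  then (fan | idle | key) forces idle = True.
All clauses satisfied.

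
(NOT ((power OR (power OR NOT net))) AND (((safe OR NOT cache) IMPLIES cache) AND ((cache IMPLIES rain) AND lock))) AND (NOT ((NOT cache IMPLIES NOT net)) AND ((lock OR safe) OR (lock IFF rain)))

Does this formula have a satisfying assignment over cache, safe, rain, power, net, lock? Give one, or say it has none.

Case cache = True: the conjunct NOT ((NOT cache IMPLIES NOT net)) becomes NOT ((False IMPLIES NOT net)) = False.
Case cache = False: the conjunct (safe OR NOT cache) IMPLIES cache becomes (safe OR True) IMPLIES False = False.
Both cases fail — unsatisfiable.

No satisfying assignment exists.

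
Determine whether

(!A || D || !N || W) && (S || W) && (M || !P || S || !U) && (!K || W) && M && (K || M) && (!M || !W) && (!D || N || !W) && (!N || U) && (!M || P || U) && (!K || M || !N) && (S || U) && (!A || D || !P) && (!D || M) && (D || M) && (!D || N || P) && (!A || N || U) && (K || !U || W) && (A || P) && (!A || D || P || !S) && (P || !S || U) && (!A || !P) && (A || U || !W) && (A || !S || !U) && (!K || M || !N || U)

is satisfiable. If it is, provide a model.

Unit clause (M) forces M = True.
In (!M || !W) only !W is left, so W = False.
In (S || W) only S is left, so S = True.
In (!K || W) only !K is left, so K = False.
In (K || !U || W) only !U is left, so U = False.
In (P || !S || U) only P is left, so P = True.
In (!A || !P) only !A is left, so A = False.
In (!N || U) only !N is left, so N = False.
Set D = True.
All clauses satisfied.

N=F, K=F, W=F, M=T, A=F, D=T, S=T, U=F, P=T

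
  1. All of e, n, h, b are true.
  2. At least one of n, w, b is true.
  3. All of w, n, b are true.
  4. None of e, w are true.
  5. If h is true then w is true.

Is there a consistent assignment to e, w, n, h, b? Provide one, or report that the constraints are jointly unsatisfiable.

Case e = True:
  Constraint (4) is violated (e=T) — contradiction.
Case e = False:
  Constraint (1) is violated (e=F) — contradiction.
Both cases fail — unsatisfiable.

UNSATISFIABLE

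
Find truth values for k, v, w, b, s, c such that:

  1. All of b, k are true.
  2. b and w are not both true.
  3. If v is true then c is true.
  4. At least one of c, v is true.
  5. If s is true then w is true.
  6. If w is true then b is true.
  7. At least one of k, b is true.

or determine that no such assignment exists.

k: True, v: True, w: False, b: True, s: False, c: True

  (1) {b, k}: all 2 true ✓
  (2) b=T, w=F — not both ✓
  (3) v=T ⇒ c: T ✓
  (4) {c, v}: 2 true — at least one ✓
  (5) s=F ⇒ w: vacuous ✓
  (6) w=F ⇒ b: vacuous ✓
  (7) {k, b}: 2 true — at least one ✓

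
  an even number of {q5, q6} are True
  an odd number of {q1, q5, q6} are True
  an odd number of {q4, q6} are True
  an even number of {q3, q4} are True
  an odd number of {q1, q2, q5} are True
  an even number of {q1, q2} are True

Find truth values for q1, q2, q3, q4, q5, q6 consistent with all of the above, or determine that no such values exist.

q1 = True, q2 = True, q3 = False, q4 = False, q5 = True, q6 = True

{q5, q6}: 2 true → even ✓
{q1, q5, q6}: 3 true → odd ✓
{q4, q6}: 1 true → odd ✓
{q3, q4}: 0 true → even ✓
{q1, q2, q5}: 3 true → odd ✓
{q1, q2}: 2 true → even ✓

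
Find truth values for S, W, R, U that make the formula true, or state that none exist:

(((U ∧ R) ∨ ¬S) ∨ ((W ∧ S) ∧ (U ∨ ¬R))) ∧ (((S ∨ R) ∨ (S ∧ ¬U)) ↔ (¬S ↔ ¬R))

S: True; W: True; R: True; U: True

  ((U ∧ R) ∨ ¬S) ∨ ((W ∧ S) ∧ (U ∨ ¬R)) = True
    (U ∧ R) ∨ ¬S = True
      U ∧ R = True
      ¬S = False
    (W ∧ S) ∧ (U ∨ ¬R) = True
      W ∧ S = True
      U ∨ ¬R = True
        ¬R = False
  ((S ∨ R) ∨ (S ∧ ¬U)) ↔ (¬S ↔ ¬R) = True
    (S ∨ R) ∨ (S ∧ ¬U) = True
      S ∨ R = True
      S ∧ ¬U = False
        ¬U = False
    ¬S ↔ ¬R = True
      ¬S = False
      ¬R = False
Both conjuncts True, so the formula holds.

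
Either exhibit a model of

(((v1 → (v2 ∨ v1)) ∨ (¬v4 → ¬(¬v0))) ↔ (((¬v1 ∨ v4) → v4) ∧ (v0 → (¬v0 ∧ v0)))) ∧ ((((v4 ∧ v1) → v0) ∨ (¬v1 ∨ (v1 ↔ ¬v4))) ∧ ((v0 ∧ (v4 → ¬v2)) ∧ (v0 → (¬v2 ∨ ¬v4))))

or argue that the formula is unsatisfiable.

Unsatisfiable

Case v0 = True: the conjunct ((v1 → (v2 ∨ v1)) ∨ (¬v4 → ¬(¬v0))) ↔ (((¬v1 ∨ v4) → v4) ∧ (v0 → (¬v0 ∧ v0))) becomes ((v1 → (v2 ∨ v1)) ∨ True) ↔ (((¬v1 ∨ v4) → v4) ∧ False) = False.
Case v0 = False: the conjunct v0 is False.
Both cases fail — unsatisfiable.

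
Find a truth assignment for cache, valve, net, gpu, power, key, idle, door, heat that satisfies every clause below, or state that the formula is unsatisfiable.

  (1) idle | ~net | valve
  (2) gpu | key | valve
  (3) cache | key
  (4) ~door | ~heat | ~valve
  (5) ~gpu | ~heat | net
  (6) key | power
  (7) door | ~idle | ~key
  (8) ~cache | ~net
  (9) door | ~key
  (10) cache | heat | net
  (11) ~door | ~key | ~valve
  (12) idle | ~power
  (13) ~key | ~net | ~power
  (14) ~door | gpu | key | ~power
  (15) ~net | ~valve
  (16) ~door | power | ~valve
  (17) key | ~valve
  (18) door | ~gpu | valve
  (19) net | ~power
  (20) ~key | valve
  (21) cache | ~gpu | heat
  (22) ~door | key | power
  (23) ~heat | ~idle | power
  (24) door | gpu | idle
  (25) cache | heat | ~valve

No satisfying assignment exists.

Case key = True:
  (door | ~key) forces door = True.
  (~door | ~key | ~valve) forces valve = False.
  Clause (~key | valve) is falsified — contradiction.
Case key = False:
  (cache | key) forces cache = True.
  (key | power) forces power = True.
  (~cache | ~net) forces net = False.
  Clause (net | ~power) is falsified — contradiction.
Both cases fail, so the formula is unsatisfiable.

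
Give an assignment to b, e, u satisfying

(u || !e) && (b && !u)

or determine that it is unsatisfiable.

b=T; e=F; u=F

  u || !e = True
    !e = True
  b && !u = True
    !u = True
Both conjuncts True, so the formula holds.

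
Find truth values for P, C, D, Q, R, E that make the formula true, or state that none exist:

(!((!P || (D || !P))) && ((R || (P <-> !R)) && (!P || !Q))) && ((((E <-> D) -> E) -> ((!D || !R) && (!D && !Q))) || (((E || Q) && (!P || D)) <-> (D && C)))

P = True; C = False; D = False; Q = False; R = True; E = True

  !((!P || (D || !P))) && ((R || (P <-> !R)) && (!P || !Q)) = True
    !((!P || (D || !P))) = True
      !P || (D || !P) = False
        !P = False
        D || !P = False
          !P = False
    (R || (P <-> !R)) && (!P || !Q) = True
      R || (P <-> !R) = True
        P <-> !R = False
          !R = False
      !P || !Q = True
        !P = False
        !Q = True
  (((E <-> D) -> E) -> ((!D || !R) && (!D && !Q))) || (((E || Q) && (!P || D)) <-> (D && C)) = True
    ((E <-> D) -> E) -> ((!D || !R) && (!D && !Q)) = True
      (E <-> D) -> E = True
        E <-> D = False
      (!D || !R) && (!D && !Q) = True
        !D || !R = True
          !D = True
          !R = False
        !D && !Q = True
          !D = True
          !Q = True
    ((E || Q) && (!P || D)) <-> (D && C) = True
      (E || Q) && (!P || D) = False
        E || Q = True
        !P || D = False
          !P = False
      D && C = False
Both conjuncts True, so the formula holds.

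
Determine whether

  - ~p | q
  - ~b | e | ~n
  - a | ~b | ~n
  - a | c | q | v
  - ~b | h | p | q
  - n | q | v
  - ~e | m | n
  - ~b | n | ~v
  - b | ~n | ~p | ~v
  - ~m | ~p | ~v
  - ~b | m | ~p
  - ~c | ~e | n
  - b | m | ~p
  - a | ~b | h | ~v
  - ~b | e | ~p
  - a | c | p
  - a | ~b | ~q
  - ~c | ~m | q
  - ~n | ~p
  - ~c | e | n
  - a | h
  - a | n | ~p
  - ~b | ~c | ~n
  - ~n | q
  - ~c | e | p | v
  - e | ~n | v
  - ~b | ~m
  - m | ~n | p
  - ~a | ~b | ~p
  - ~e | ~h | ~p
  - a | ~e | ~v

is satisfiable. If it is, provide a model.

Set p = False.
Set a = True.
Set n = True.
  then (~n | q) forces q = True.
  then (m | ~n | p) forces m = True.
  then (~b | ~m) forces b = False.
Set e = False.
  then (e | ~n | v) forces v = True.
Set h = False.
Set c = True.
All clauses satisfied.

p = False; a = True; n = True; e = False; h = False; v = True; c = True; b = False; q = True; m = True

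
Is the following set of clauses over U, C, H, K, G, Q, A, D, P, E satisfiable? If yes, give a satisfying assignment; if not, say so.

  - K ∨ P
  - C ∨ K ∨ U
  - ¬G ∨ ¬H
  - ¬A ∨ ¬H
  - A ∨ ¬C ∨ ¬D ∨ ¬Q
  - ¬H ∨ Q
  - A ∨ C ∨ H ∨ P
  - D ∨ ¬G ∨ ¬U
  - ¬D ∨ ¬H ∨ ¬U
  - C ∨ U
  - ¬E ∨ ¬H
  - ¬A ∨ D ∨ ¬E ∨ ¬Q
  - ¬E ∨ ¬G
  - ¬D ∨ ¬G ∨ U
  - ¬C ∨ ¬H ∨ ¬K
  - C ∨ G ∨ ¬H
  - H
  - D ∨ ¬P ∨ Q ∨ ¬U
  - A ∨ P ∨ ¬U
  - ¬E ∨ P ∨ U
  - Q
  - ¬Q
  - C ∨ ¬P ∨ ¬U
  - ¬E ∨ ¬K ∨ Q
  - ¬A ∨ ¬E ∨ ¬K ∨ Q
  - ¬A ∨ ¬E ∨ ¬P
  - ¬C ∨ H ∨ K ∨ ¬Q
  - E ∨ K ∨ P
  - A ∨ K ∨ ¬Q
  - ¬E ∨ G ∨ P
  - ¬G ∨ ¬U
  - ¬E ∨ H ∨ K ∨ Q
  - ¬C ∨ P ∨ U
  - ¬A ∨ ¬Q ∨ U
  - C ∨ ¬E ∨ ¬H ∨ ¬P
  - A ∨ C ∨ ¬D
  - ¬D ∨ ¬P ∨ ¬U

Case Q = True:
  Clause (¬Q) is falsified — contradiction.
Case Q = False:
  Clause (Q) is falsified — contradiction.
Both cases fail, so the formula is unsatisfiable.

No satisfying assignment exists.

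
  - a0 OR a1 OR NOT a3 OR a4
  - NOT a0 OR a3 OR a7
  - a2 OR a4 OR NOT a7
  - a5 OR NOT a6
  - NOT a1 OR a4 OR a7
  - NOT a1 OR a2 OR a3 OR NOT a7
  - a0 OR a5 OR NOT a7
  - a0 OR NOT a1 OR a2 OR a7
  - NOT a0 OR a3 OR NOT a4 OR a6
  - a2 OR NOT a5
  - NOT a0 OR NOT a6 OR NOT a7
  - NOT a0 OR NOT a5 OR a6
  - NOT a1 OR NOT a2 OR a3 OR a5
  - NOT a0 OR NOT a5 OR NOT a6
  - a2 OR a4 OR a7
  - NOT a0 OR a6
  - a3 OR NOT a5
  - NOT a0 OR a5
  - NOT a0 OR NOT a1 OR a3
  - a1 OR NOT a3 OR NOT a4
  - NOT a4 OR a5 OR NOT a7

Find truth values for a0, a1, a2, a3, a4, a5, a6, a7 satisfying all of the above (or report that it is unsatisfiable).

Try a0 = True:
  (NOT a0 OR a6) forces a6 = True.
  (a5 OR NOT a6) forces a5 = True.
  clause (NOT a0 OR NOT a5 OR NOT a6) is falsified — backtrack.
So a0 = False.
Set a1 = True.
Set a2 = True.
Set a3 = True.
Set a4 = True.
Set a5 = False.
  then (a5 OR NOT a6) forces a6 = False.
  then (a0 OR a5 OR NOT a7) forces a7 = False.
All clauses satisfied.

a0: False, a1: True, a2: True, a3: True, a4: True, a5: False, a6: False, a7: False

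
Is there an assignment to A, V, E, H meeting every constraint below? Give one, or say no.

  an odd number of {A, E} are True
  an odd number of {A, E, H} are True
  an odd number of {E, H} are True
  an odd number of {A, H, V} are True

A: False; V: True; E: True; H: False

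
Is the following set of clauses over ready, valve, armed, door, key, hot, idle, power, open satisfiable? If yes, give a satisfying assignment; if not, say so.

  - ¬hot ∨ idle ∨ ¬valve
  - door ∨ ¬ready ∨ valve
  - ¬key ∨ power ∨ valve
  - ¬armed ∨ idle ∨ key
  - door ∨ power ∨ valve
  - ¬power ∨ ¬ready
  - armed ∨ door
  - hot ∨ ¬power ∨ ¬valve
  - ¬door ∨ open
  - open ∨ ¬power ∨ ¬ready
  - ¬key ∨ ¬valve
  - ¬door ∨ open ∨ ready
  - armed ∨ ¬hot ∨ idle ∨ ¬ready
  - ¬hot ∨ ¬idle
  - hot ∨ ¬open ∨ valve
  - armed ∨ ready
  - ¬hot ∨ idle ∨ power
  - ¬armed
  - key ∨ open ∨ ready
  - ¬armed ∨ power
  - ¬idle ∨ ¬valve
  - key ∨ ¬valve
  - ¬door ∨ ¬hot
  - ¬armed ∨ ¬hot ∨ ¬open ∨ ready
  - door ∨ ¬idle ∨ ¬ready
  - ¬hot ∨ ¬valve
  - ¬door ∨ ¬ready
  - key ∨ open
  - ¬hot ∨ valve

Case armed = True:
  Clause (¬armed) is falsified — contradiction.
Case armed = False:
  (armed ∨ door) forces door = True.
  (¬door ∨ open) forces open = True.
  (armed ∨ ready) forces ready = True.
  Clause (¬door ∨ ¬ready) is falsified — contradiction.
Both cases fail, so the formula is unsatisfiable.

Unsatisfiable — no assignment works.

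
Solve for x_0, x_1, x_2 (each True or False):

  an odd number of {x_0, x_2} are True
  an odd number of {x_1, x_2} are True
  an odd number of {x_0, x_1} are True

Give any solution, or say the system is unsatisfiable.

Adding constraints 1, 2, 3 mod 2: every variable appears an even number of times on the left, so the left side is 0.
But the right sides sum to 1 (mod 2). 0 ≠ 1 — the system is inconsistent.

UNSATISFIABLE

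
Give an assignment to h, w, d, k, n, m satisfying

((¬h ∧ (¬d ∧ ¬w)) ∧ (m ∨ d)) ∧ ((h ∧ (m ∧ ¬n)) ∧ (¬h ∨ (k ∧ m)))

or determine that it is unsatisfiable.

Unsatisfiable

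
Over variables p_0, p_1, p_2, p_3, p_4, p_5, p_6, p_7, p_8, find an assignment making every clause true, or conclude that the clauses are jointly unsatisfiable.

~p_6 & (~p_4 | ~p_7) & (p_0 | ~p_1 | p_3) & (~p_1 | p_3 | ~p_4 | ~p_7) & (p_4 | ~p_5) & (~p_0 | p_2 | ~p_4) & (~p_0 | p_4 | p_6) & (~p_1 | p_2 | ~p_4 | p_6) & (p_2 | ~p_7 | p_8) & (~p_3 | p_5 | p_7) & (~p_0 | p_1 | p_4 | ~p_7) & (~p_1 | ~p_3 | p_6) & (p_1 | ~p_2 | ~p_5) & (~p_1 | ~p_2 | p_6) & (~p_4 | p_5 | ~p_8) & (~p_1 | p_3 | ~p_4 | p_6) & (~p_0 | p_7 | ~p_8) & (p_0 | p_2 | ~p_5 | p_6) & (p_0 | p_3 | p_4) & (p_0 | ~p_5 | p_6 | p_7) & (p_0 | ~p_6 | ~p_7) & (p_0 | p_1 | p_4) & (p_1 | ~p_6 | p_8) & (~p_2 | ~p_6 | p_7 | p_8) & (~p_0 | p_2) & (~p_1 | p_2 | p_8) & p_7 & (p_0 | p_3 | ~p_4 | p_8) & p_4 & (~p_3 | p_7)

UNSATISFIABLE

Case p_4 = True:
  (~p_6) forces p_6 = False.
  (~p_4 | ~p_7) forces p_7 = False.
  Clause (p_7) is falsified — contradiction.
Case p_4 = False:
  Clause (p_4) is falsified — contradiction.
Both cases fail, so the formula is unsatisfiable.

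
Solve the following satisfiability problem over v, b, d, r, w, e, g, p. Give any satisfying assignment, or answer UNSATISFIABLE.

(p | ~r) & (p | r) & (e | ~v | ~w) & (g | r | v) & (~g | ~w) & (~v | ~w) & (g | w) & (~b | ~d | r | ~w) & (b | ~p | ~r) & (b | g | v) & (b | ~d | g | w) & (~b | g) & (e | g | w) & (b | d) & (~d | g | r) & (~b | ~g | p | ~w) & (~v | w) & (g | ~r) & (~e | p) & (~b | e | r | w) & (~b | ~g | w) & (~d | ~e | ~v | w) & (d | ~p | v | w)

Try v = True:
  (~v | ~w) forces w = False.
  clause (~v | w) is falsified — backtrack.
So v = False.
Set b = False.
  then (b | g | v) forces g = True.
  then (b | d) forces d = True.
  then (~g | ~w) forces w = False.
Set r = False.
  then (p | r) forces p = True.
Set e = False.
All clauses satisfied.

v=F; b=F; d=T; r=F; w=F; e=F; g=T; p=T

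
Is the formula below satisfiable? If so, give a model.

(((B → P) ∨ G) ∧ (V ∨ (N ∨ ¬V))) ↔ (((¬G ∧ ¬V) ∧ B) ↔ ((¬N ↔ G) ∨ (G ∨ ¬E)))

V = False; P = False; G = False; N = False; E = True; B = True

  (((B → P) ∨ G) ∧ (V ∨ (N ∨ ¬V))) ↔ (((¬G ∧ ¬V) ∧ B) ↔ ((¬N ↔ G) ∨ (G ∨ ¬E))) = True
    ((B → P) ∨ G) ∧ (V ∨ (N ∨ ¬V)) = False
      (B → P) ∨ G = False
        B → P = False
      V ∨ (N ∨ ¬V) = True
        N ∨ ¬V = True
          ¬V = True
    ((¬G ∧ ¬V) ∧ B) ↔ ((¬N ↔ G) ∨ (G ∨ ¬E)) = False
      (¬G ∧ ¬V) ∧ B = True
        ¬G ∧ ¬V = True
          ¬G = True
          ¬V = True
      (¬N ↔ G) ∨ (G ∨ ¬E) = False
        ¬N ↔ G = False
          ¬N = True
        G ∨ ¬E = False
          ¬E = False
The formula evaluates to True.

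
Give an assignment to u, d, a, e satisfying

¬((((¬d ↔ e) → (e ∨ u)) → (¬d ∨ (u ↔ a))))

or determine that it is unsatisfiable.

u = False, d = True, a = True, e = True

  ¬((((¬d ↔ e) → (e ∨ u)) → (¬d ∨ (u ↔ a)))) = True
    ((¬d ↔ e) → (e ∨ u)) → (¬d ∨ (u ↔ a)) = False
      (¬d ↔ e) → (e ∨ u) = True
        ¬d ↔ e = False
          ¬d = False
        e ∨ u = True
      ¬d ∨ (u ↔ a) = False
        ¬d = False
        u ↔ a = False
The formula evaluates to True.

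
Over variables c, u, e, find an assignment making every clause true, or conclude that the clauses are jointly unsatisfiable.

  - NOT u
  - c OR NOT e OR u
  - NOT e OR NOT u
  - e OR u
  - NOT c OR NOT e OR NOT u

c=T; u=F; e=T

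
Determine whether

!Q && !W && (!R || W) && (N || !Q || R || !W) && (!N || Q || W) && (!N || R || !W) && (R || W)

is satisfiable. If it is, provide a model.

Case Q = True:
  Clause (!Q) is falsified — contradiction.
Case Q = False:
  (!W) forces W = False.
  (!R || W) forces R = False.
  Clause (R || W) is falsified — contradiction.
Both cases fail, so the formula is unsatisfiable.

The formula is unsatisfiable.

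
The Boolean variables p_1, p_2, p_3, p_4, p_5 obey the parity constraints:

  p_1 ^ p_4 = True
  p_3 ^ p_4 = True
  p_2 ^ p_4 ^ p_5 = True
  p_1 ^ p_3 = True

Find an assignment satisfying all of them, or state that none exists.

Unsatisfiable — no assignment works.

Adding constraints 1, 2, 4 mod 2: every variable appears an even number of times on the left, so the left side is 0.
But the right sides sum to 1 (mod 2). 0 ≠ 1 — the system is inconsistent.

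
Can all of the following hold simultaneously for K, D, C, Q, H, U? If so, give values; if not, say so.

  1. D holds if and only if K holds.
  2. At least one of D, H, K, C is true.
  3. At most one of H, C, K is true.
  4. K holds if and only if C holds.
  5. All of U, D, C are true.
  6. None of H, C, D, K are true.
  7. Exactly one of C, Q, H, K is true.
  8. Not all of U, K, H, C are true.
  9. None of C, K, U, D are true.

UNSATISFIABLE

Case D = True:
  Constraint (6) is violated (D=T) — contradiction.
Case D = False:
  Constraint (5) is violated (D=F) — contradiction.
Both cases fail — unsatisfiable.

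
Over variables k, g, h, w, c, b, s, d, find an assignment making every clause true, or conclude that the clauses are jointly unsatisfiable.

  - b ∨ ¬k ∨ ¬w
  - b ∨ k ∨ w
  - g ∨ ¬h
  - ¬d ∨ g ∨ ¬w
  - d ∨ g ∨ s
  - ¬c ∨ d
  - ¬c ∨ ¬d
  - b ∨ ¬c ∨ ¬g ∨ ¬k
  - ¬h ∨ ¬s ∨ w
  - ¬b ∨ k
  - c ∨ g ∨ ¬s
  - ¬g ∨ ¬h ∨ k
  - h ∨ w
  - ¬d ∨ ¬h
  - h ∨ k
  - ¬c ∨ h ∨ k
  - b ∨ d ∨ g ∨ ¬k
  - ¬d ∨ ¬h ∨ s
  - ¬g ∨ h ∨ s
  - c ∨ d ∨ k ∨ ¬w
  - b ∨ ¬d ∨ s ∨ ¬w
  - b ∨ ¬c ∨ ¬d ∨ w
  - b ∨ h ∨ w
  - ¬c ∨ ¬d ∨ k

k=T, g=T, h=T, w=F, c=F, b=F, s=F, d=F

Try k = False:
  (¬b ∨ k) forces b = False.
  (b ∨ k ∨ w) forces w = True.
  (h ∨ k) forces h = True.
  (g ∨ ¬h) forces g = True.
  clause (¬g ∨ ¬h ∨ k) is falsified — backtrack.
So k = True.
Set g = True.
Set h = True.
  then (¬d ∨ ¬h) forces d = False.
  then (¬c ∨ d) forces c = False.
Set w = False.
  then (¬h ∨ ¬s ∨ w) forces s = False.
Set b = False.
All clauses satisfied.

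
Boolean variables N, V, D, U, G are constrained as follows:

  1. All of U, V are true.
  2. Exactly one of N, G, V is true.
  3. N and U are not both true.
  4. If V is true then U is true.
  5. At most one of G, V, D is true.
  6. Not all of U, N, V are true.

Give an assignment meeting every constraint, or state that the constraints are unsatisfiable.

N: False, V: True, D: False, U: True, G: False

  (1) {U, V}: all 2 true ✓
  (2) {N, G, V}: 1 true — exactly one ✓
  (3) N=F, U=T — not both ✓
  (4) V=T ⇒ U: T ✓
  (5) {G, V, D}: 1 true — at most one ✓
  (6) {U, N, V}: 2/3 true — not all ✓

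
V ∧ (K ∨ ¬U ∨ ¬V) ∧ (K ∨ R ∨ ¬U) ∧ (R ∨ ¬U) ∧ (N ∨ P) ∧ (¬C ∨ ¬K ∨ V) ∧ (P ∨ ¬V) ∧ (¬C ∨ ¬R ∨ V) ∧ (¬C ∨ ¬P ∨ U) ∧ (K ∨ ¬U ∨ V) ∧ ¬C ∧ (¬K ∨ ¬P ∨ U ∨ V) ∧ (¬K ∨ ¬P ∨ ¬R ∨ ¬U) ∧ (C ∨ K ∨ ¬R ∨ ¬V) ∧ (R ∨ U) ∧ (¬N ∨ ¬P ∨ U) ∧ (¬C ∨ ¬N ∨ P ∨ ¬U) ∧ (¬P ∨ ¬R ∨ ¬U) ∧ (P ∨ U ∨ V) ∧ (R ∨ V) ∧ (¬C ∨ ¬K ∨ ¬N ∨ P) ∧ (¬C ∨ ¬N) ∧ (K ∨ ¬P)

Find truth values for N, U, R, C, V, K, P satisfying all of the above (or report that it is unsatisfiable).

Unit clause (V) forces V = True.
In (P ∨ ¬V) only P is left, so P = True.
Unit clause (¬C) forces C = False.
In (K ∨ ¬P) only K is left, so K = True.
Try N = True:
  (¬N ∨ ¬P ∨ U) forces U = True.
  (R ∨ ¬U) forces R = True.
  clause (¬K ∨ ¬P ∨ ¬R ∨ ¬U) is falsified — backtrack.
So N = False.
Try U = True:
  (R ∨ ¬U) forces R = True.
  clause (¬K ∨ ¬P ∨ ¬R ∨ ¬U) is falsified — backtrack.
So U = False.
  then (R ∨ U) forces R = True.
All clauses satisfied.

N = False, U = False, R = True, C = False, V = True, K = True, P = True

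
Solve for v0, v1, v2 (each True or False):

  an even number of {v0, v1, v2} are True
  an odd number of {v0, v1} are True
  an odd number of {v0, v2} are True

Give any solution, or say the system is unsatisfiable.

v0 = False, v1 = True, v2 = True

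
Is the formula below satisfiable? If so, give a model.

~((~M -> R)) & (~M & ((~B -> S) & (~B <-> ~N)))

M: False, R: False, S: False, N: True, B: True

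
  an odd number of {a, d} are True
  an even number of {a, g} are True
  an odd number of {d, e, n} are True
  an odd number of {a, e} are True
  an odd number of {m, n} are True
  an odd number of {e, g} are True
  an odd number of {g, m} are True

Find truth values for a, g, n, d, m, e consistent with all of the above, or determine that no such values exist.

a = True, g = True, n = True, d = False, m = False, e = False

{a, d}: 1 true → odd ✓
{a, g}: 2 true → even ✓
{d, e, n}: 1 true → odd ✓
{a, e}: 1 true → odd ✓
{m, n}: 1 true → odd ✓
{e, g}: 1 true → odd ✓
{g, m}: 1 true → odd ✓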